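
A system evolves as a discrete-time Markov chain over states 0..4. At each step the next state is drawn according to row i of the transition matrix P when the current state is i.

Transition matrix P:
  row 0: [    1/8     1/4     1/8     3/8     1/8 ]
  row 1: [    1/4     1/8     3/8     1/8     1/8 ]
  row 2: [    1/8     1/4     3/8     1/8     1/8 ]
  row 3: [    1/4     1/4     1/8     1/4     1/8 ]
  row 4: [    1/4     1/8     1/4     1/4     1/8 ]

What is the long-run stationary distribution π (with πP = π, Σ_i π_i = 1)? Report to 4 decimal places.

Balance equations π_j = Σ_i π_i·P[i][j]:
  π_0 = 1/8·π_0 + 1/4·π_1 + 1/8·π_2 + 1/4·π_3 + 1/4·π_4
  π_1 = 1/4·π_0 + 1/8·π_1 + 1/4·π_2 + 1/4·π_3 + 1/8·π_4
  π_2 = 1/8·π_0 + 3/8·π_1 + 3/8·π_2 + 1/8·π_3 + 1/4·π_4
  π_3 = 3/8·π_0 + 1/8·π_1 + 1/8·π_2 + 1/4·π_3 + 1/4·π_4
  normalize: π_0 + π_1 + π_2 + π_3 + π_4 = 1
Solving the linear system gives exactly π = [251/1296, 5/24, 37/144, 35/162, 1/8].

π = [0.1937, 0.2083, 0.2569, 0.2160, 0.1250]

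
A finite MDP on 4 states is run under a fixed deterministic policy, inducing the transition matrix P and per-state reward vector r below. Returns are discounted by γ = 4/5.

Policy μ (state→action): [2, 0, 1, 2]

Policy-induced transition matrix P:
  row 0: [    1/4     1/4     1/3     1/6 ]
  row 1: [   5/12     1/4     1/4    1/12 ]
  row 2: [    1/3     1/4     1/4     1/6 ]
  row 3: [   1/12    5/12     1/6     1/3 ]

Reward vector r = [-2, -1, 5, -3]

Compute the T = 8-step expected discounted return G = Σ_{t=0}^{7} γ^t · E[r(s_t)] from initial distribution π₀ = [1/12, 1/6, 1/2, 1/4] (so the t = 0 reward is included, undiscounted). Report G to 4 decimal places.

t=0: π = [0.0833, 0.1667, 0.5000, 0.2500], E[r] = 1.4167, γ^t·E[r] = 1.416667, running G = 1.416667
t=1: π = [0.2778, 0.2917, 0.2361, 0.1944], E[r] = -0.2500, γ^t·E[r] = -0.200000, running G = 1.216667
t=2: π = [0.2859, 0.2824, 0.2569, 0.1748], E[r] = -0.0938, γ^t·E[r] = -0.060000, running G = 1.156667
t=3: π = [0.2894, 0.2791, 0.2593, 0.1723], E[r] = -0.0783, γ^t·E[r] = -0.040099, running G = 1.116568
t=4: π = [0.2894, 0.2787, 0.2598, 0.1721], E[r] = -0.0751, γ^t·E[r] = -0.030762, running G = 1.085806
t=5: π = [0.2894, 0.2787, 0.2598, 0.1721], E[r] = -0.0750, γ^t·E[r] = -0.024581, running G = 1.061225
t=6: π = [0.2894, 0.2787, 0.2598, 0.1721], E[r] = -0.0750, γ^t·E[r] = -0.019668, running G = 1.041557
t=7: π = [0.2894, 0.2787, 0.2598, 0.1721], E[r] = -0.0750, γ^t·E[r] = -0.015735, running G = 1.025822

G = 1.0258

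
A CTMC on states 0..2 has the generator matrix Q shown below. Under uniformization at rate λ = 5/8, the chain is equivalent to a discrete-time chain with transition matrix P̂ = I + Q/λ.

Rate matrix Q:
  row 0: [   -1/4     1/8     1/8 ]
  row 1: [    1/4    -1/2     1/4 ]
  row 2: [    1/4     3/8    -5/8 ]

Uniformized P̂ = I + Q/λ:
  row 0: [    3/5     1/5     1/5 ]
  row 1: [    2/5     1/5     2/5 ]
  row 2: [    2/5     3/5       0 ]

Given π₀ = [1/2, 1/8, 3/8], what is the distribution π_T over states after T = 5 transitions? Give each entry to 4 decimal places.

π = [0.5000, 0.2874, 0.2126]

t=0: π = [0.5000, 0.1250, 0.3750]
t=1: π = [0.5000, 0.3500, 0.1500]
t=2: π = [0.5000, 0.2600, 0.2400]
t=3: π = [0.5000, 0.2960, 0.2040]
t=4: π = [0.5000, 0.2816, 0.2184]
t=5: π = [0.5000, 0.2874, 0.2126]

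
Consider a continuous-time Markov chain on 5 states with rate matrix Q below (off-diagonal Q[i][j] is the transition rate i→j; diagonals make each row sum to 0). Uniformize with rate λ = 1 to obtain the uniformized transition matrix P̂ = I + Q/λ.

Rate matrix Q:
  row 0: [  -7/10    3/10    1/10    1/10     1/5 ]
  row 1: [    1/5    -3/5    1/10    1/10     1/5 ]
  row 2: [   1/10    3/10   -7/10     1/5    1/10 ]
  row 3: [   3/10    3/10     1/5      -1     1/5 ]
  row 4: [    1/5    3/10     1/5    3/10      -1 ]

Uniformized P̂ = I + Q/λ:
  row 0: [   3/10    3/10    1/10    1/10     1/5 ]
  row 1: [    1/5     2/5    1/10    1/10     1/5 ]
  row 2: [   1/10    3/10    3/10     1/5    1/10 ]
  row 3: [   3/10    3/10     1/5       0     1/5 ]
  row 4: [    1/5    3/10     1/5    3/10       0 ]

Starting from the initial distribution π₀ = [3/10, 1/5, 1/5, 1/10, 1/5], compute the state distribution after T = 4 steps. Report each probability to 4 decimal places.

t=0: π = [0.3000, 0.2000, 0.2000, 0.1000, 0.2000]
t=1: π = [0.2200, 0.3200, 0.1700, 0.1500, 0.1400]
t=2: π = [0.2200, 0.3320, 0.1630, 0.1300, 0.1550]
t=3: π = [0.2187, 0.3332, 0.1611, 0.1343, 0.1527]
t=4: π = [0.2192, 0.3333, 0.1609, 0.1332, 0.1534]

π = [0.2192, 0.3333, 0.1609, 0.1332, 0.1534]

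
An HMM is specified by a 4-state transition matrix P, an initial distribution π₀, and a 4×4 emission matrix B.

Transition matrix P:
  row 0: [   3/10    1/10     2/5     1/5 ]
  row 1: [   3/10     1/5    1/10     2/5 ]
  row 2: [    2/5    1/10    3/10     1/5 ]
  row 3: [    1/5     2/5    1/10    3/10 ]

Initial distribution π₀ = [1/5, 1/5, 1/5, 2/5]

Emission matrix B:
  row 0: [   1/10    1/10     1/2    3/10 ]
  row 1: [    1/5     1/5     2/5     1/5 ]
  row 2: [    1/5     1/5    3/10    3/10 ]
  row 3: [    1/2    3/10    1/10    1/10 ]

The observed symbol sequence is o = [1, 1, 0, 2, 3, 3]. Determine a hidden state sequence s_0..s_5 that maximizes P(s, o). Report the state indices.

t=0: δ = [2.000e-02, 4.000e-02, 4.000e-02, 1.200e-01]  (obs o_0=1)
t=1: δ = [2.400e-03, 9.600e-03, 2.400e-03, 1.080e-02]  ψ = [3, 3, 2, 3]  (obs o_1=1)
t=2: δ = [2.880e-04, 8.640e-04, 2.160e-04, 1.920e-03]  ψ = [1, 3, 3, 1]  (obs o_2=0)
t=3: δ = [1.920e-04, 3.072e-04, 5.760e-05, 5.760e-05]  ψ = [3, 3, 3, 3]  (obs o_3=2)
t=4: δ = [2.765e-05, 1.229e-05, 2.304e-05, 1.229e-05]  ψ = [1, 1, 0, 1]  (obs o_4=3)
t=5: δ = [2.765e-06, 9.830e-07, 3.318e-06, 5.530e-07]  ψ = [2, 3, 0, 0]  (obs o_5=3)
backtrack: best end state = 2; path = [3, 1, 3, 1, 0, 2]

path = [3, 1, 3, 1, 0, 2]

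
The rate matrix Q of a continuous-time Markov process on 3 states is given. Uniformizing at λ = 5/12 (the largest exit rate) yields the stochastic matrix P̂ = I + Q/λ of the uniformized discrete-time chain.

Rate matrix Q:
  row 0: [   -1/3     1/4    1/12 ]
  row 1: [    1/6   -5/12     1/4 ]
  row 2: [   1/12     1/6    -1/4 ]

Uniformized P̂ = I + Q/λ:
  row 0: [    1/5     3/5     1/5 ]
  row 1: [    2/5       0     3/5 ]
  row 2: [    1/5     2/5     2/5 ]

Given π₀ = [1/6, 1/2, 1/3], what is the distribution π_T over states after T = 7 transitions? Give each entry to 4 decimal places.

π = [0.2652, 0.3224, 0.4124]

t=0: π = [0.1667, 0.5000, 0.3333]
t=1: π = [0.3000, 0.2333, 0.4667]
t=2: π = [0.2467, 0.3667, 0.3867]
t=3: π = [0.2733, 0.3027, 0.4240]
t=4: π = [0.2605, 0.3336, 0.4059]
t=5: π = [0.2667, 0.3187, 0.4146]
t=6: π = [0.2637, 0.3259, 0.4104]
t=7: π = [0.2652, 0.3224, 0.4124]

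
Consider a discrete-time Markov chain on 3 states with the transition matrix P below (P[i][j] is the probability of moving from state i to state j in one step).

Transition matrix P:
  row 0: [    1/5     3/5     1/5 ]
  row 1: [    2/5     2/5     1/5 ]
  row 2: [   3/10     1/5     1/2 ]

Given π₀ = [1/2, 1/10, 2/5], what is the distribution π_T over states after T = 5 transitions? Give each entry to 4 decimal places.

t=0: π = [0.5000, 0.1000, 0.4000]
t=1: π = [0.2600, 0.4200, 0.3200]
t=2: π = [0.3160, 0.3880, 0.2960]
t=3: π = [0.3072, 0.4040, 0.2888]
t=4: π = [0.3097, 0.4037, 0.2866]
t=5: π = [0.3094, 0.4046, 0.2860]

π = [0.3094, 0.4046, 0.2860]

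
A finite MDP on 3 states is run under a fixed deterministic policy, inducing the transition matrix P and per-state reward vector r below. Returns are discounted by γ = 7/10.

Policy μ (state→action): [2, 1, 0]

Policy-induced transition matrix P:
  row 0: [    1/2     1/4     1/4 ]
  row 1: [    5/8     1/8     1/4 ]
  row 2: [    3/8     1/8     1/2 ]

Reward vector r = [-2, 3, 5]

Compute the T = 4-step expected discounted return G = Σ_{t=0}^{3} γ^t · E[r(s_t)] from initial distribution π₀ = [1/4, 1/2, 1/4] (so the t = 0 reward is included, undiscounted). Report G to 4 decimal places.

t=0: π = [0.2500, 0.5000, 0.2500], E[r] = 2.2500, γ^t·E[r] = 2.250000, running G = 2.250000
t=1: π = [0.5313, 0.1563, 0.3125], E[r] = 0.9688, γ^t·E[r] = 0.678125, running G = 2.928125
t=2: π = [0.4805, 0.1914, 0.3281], E[r] = 1.2539, γ^t·E[r] = 0.614414, running G = 3.542539
t=3: π = [0.4829, 0.1851, 0.3320], E[r] = 1.2495, γ^t·E[r] = 0.428583, running G = 3.971122

G = 3.9711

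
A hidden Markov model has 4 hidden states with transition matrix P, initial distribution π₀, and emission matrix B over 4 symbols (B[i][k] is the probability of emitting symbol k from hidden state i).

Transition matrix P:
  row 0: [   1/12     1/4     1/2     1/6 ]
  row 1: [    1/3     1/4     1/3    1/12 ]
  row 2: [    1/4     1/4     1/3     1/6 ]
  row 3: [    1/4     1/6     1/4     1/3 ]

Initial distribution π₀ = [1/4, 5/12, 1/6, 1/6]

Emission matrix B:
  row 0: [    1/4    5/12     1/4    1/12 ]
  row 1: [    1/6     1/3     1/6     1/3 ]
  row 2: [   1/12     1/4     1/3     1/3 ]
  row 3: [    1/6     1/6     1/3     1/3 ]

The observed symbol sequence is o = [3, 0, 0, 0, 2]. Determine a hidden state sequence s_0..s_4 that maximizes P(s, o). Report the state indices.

t=0: δ = [2.083e-02, 1.389e-01, 5.556e-02, 5.556e-02]  (obs o_0=3)
t=1: δ = [1.157e-02, 5.787e-03, 3.858e-03, 3.086e-03]  ψ = [1, 1, 1, 3]  (obs o_1=0)
t=2: δ = [4.823e-04, 4.823e-04, 4.823e-04, 3.215e-04]  ψ = [1, 0, 0, 0]  (obs o_2=0)
t=3: δ = [4.019e-05, 2.009e-05, 2.009e-05, 1.786e-05]  ψ = [1, 0, 0, 3]  (obs o_3=0)
t=4: δ = [1.674e-06, 1.674e-06, 6.698e-06, 2.233e-06]  ψ = [1, 0, 0, 0]  (obs o_4=2)
backtrack: best end state = 2; path = [1, 0, 1, 0, 2]

path = [1, 0, 1, 0, 2]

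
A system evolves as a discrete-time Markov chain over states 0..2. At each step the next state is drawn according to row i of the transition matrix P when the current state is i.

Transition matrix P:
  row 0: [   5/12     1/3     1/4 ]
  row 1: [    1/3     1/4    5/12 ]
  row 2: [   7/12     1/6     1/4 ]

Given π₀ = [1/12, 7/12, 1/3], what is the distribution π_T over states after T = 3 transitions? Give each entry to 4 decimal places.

π = [0.4433, 0.2639, 0.2927]

t=0: π = [0.0833, 0.5833, 0.3333]
t=1: π = [0.4236, 0.2292, 0.3472]
t=2: π = [0.4554, 0.2564, 0.2882]
t=3: π = [0.4433, 0.2639, 0.2927]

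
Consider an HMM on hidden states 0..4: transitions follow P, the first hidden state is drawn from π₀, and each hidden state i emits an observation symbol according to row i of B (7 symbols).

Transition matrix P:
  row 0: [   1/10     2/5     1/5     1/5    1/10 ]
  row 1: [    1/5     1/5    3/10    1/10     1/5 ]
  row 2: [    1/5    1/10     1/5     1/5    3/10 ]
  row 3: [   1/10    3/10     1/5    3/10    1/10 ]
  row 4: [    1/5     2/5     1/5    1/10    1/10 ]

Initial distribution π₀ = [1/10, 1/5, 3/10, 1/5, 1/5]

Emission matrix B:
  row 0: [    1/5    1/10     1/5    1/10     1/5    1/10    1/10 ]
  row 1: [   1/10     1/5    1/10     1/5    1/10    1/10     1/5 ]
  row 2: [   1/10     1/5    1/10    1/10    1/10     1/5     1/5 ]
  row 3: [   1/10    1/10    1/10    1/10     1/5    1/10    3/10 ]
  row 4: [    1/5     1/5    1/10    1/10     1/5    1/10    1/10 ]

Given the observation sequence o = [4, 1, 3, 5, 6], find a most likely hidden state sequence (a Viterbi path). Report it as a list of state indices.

path = [2, 4, 1, 2, 3]

t=0: δ = [2.000e-02, 2.000e-02, 3.000e-02, 4.000e-02, 4.000e-02]  (obs o_0=4)
t=1: δ = [8.000e-04, 3.200e-03, 1.600e-03, 1.200e-03, 1.800e-03]  ψ = [4, 4, 3, 3, 2]  (obs o_1=1)
t=2: δ = [6.400e-05, 1.440e-04, 9.600e-05, 3.600e-05, 6.400e-05]  ψ = [1, 4, 1, 3, 1]  (obs o_2=3)
t=3: δ = [2.880e-06, 2.880e-06, 8.640e-06, 1.920e-06, 2.880e-06]  ψ = [1, 1, 1, 2, 1]  (obs o_3=5)
t=4: δ = [1.728e-07, 2.304e-07, 3.456e-07, 5.184e-07, 2.592e-07]  ψ = [2, 0, 2, 2, 2]  (obs o_4=6)
backtrack: best end state = 3; path = [2, 4, 1, 2, 3]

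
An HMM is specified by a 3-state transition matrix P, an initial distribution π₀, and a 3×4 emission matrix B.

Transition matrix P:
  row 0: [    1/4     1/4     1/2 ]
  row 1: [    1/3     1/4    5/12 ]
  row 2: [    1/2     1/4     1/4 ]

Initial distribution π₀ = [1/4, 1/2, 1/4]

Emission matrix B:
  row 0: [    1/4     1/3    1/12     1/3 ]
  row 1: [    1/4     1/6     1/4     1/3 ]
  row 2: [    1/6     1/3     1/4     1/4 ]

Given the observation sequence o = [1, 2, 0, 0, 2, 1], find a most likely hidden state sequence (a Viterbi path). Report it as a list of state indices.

t=0: δ = [8.333e-02, 8.333e-02, 8.333e-02]  (obs o_0=1)
t=1: δ = [3.472e-03, 5.208e-03, 1.042e-02]  ψ = [2, 0, 0]  (obs o_1=2)
t=2: δ = [1.302e-03, 6.510e-04, 4.340e-04]  ψ = [2, 2, 2]  (obs o_2=0)
t=3: δ = [8.138e-05, 8.138e-05, 1.085e-04]  ψ = [0, 0, 0]  (obs o_3=0)
t=4: δ = [4.521e-06, 6.782e-06, 1.017e-05]  ψ = [2, 2, 0]  (obs o_4=2)
t=5: δ = [1.695e-06, 4.239e-07, 9.419e-07]  ψ = [2, 2, 1]  (obs o_5=1)
backtrack: best end state = 0; path = [0, 2, 0, 0, 2, 0]

path = [0, 2, 0, 0, 2, 0]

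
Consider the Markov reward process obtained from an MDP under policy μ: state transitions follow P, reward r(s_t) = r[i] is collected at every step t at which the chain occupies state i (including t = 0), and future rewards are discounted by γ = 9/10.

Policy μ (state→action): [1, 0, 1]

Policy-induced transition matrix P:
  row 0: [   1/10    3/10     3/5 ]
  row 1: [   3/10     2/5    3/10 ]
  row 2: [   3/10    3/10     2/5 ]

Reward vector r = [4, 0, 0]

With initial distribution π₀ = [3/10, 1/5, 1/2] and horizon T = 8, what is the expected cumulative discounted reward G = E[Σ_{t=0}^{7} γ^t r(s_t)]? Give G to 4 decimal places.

G = 5.8648

t=0: π = [0.3000, 0.2000, 0.5000], E[r] = 1.2000, γ^t·E[r] = 1.200000, running G = 1.200000
t=1: π = [0.2400, 0.3200, 0.4400], E[r] = 0.9600, γ^t·E[r] = 0.864000, running G = 2.064000
t=2: π = [0.2520, 0.3320, 0.4160], E[r] = 1.0080, γ^t·E[r] = 0.816480, running G = 2.880480
t=3: π = [0.2496, 0.3332, 0.4172], E[r] = 0.9984, γ^t·E[r] = 0.727834, running G = 3.608314
t=4: π = [0.2501, 0.3333, 0.4166], E[r] = 1.0003, γ^t·E[r] = 0.656310, running G = 4.264624
t=5: π = [0.2500, 0.3333, 0.4167], E[r] = 0.9999, γ^t·E[r] = 0.590452, running G = 4.855076
t=6: π = [0.2500, 0.3333, 0.4167], E[r] = 1.0000, γ^t·E[r] = 0.531448, running G = 5.386524
t=7: π = [0.2500, 0.3333, 0.4167], E[r] = 1.0000, γ^t·E[r] = 0.478296, running G = 5.864819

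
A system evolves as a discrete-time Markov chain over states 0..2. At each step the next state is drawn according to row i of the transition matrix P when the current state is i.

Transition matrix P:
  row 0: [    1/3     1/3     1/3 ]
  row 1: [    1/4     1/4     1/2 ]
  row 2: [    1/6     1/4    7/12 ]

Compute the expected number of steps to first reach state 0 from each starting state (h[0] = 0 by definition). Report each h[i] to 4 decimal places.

First-step conditioning: h[0] = 0; for i ≠ 0, h[i] = 1 + Σ_k P[i][k]·h[k].
  h[1] = 1 + 1/4·h[1] + 1/2·h[2]
  h[2] = 1 + 1/4·h[1] + 7/12·h[2]
Solving the 2×2 linear system over states ≠ 0 gives exactly h = [0, 44/9, 16/3] (h[0] = 0 is the target).

h = [0.0000, 4.8889, 5.3333]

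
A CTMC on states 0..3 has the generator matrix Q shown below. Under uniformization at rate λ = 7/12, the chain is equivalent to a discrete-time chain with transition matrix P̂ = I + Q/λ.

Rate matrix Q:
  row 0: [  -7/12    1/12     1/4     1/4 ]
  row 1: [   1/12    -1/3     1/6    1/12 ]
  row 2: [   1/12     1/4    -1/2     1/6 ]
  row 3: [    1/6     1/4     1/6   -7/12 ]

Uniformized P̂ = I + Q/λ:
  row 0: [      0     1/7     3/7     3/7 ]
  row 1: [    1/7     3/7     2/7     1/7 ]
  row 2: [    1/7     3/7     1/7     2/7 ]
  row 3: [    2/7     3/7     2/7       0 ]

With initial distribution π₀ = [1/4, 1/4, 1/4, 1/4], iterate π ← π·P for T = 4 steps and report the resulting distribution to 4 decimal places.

t=0: π = [0.2500, 0.2500, 0.2500, 0.2500]
t=1: π = [0.1429, 0.3571, 0.2857, 0.2143]
t=2: π = [0.1531, 0.3878, 0.2653, 0.1939]
t=3: π = [0.1487, 0.3848, 0.2697, 0.1968]
t=4: π = [0.1497, 0.3861, 0.2684, 0.1958]

π = [0.1497, 0.3861, 0.2684, 0.1958]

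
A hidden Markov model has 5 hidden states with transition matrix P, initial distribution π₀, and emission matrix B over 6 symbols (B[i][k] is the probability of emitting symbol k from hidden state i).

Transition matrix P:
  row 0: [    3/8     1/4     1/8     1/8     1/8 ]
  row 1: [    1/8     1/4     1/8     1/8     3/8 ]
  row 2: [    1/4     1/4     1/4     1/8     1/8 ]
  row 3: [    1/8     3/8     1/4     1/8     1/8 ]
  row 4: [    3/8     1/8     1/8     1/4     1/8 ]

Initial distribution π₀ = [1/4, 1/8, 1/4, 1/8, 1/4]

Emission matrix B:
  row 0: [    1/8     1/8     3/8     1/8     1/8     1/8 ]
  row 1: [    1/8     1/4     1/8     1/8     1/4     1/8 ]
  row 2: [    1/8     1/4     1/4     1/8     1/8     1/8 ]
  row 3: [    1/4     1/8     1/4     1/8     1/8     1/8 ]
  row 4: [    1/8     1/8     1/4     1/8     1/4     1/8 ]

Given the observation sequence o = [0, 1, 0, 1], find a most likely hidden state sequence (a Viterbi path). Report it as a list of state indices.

t=0: δ = [3.125e-02, 1.562e-02, 3.125e-02, 3.125e-02, 3.125e-02]  (obs o_0=0)
t=1: δ = [1.465e-03, 2.930e-03, 1.953e-03, 9.766e-04, 7.324e-04]  ψ = [0, 3, 2, 4, 1]  (obs o_1=1)
t=2: δ = [6.866e-05, 9.155e-05, 6.104e-05, 9.155e-05, 1.373e-04]  ψ = [0, 1, 2, 1, 1]  (obs o_2=0)
t=3: δ = [6.437e-06, 8.583e-06, 5.722e-06, 4.292e-06, 4.292e-06]  ψ = [4, 3, 3, 4, 1]  (obs o_3=1)
backtrack: best end state = 1; path = [3, 1, 3, 1]

path = [3, 1, 3, 1]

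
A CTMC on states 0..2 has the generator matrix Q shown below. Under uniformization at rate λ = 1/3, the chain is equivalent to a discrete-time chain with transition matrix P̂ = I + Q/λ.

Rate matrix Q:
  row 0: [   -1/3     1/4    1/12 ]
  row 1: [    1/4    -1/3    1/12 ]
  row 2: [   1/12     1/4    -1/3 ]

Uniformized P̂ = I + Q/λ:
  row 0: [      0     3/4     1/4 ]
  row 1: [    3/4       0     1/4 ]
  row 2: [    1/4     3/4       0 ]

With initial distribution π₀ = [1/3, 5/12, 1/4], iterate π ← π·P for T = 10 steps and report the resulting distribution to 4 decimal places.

π = [0.3721, 0.4279, 0.2000]

t=0: π = [0.3333, 0.4167, 0.2500]
t=1: π = [0.3750, 0.4375, 0.1875]
t=2: π = [0.3750, 0.4219, 0.2031]
t=3: π = [0.3672, 0.4336, 0.1992]
t=4: π = [0.3750, 0.4248, 0.2002]
t=5: π = [0.3687, 0.4314, 0.2000]
t=6: π = [0.3735, 0.4265, 0.2000]
t=7: π = [0.3698, 0.4302, 0.2000]
t=8: π = [0.3726, 0.4274, 0.2000]
t=9: π = [0.3705, 0.4295, 0.2000]
t=10: π = [0.3721, 0.4279, 0.2000]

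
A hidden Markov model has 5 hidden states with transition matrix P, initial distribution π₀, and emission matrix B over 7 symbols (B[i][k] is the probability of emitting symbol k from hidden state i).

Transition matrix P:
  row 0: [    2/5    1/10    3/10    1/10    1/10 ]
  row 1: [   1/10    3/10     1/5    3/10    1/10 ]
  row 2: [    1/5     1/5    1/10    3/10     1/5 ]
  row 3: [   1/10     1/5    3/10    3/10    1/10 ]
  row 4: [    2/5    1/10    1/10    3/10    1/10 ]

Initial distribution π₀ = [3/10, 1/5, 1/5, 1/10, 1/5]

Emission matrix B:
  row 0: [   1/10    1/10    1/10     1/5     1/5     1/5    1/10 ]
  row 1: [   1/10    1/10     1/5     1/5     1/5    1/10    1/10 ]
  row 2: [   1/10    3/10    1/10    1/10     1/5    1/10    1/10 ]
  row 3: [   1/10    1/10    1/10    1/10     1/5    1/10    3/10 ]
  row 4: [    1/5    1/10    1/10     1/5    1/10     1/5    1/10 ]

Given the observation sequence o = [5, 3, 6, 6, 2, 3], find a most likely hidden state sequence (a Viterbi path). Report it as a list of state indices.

t=0: δ = [6.000e-02, 2.000e-02, 2.000e-02, 1.000e-02, 4.000e-02]  (obs o_0=5)
t=1: δ = [4.800e-03, 1.200e-03, 1.800e-03, 1.200e-03, 1.200e-03]  ψ = [0, 0, 0, 4, 0]  (obs o_1=3)
t=2: δ = [1.920e-04, 4.800e-05, 1.440e-04, 1.620e-04, 4.800e-05]  ψ = [0, 0, 0, 2, 0]  (obs o_2=6)
t=3: δ = [7.680e-06, 3.240e-06, 5.760e-06, 1.458e-05, 2.880e-06]  ψ = [0, 3, 0, 3, 2]  (obs o_3=6)
t=4: δ = [3.072e-07, 5.832e-07, 4.374e-07, 4.374e-07, 1.458e-07]  ψ = [0, 3, 3, 3, 3]  (obs o_4=2)
t=5: δ = [2.458e-08, 3.499e-08, 1.312e-08, 1.750e-08, 1.750e-08]  ψ = [0, 1, 3, 1, 2]  (obs o_5=3)
backtrack: best end state = 1; path = [0, 2, 3, 3, 1, 1]

path = [0, 2, 3, 3, 1, 1]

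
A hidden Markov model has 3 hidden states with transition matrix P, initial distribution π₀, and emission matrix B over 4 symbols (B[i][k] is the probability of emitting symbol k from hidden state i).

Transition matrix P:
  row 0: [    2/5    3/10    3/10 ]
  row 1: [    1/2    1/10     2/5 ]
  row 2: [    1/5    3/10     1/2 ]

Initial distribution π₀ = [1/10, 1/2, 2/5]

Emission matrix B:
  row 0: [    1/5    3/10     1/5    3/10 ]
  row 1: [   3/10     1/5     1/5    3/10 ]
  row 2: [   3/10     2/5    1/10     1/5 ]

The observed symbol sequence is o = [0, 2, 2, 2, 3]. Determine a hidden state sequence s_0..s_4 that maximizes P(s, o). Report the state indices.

t=0: δ = [2.000e-02, 1.500e-01, 1.200e-01]  (obs o_0=0)
t=1: δ = [1.500e-02, 7.200e-03, 6.000e-03]  ψ = [1, 2, 1]  (obs o_1=2)
t=2: δ = [1.200e-03, 9.000e-04, 4.500e-04]  ψ = [0, 0, 0]  (obs o_2=2)
t=3: δ = [9.600e-05, 7.200e-05, 3.600e-05]  ψ = [0, 0, 0]  (obs o_3=2)
t=4: δ = [1.152e-05, 8.640e-06, 5.760e-06]  ψ = [0, 0, 0]  (obs o_4=3)
backtrack: best end state = 0; path = [1, 0, 0, 0, 0]

path = [1, 0, 0, 0, 0]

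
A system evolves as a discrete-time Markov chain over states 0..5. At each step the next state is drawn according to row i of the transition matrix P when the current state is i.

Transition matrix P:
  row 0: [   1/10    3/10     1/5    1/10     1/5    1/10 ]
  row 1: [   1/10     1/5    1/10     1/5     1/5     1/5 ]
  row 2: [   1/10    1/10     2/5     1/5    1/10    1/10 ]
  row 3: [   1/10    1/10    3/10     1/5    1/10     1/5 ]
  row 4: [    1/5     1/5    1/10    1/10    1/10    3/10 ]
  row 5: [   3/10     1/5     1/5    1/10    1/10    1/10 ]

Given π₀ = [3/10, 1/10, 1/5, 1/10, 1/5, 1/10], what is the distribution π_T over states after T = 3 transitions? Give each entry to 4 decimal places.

t=0: π = [0.3000, 0.1000, 0.2000, 0.1000, 0.2000, 0.1000]
t=1: π = [0.1400, 0.2000, 0.2200, 0.1400, 0.1400, 0.1600]
t=2: π = [0.1460, 0.1780, 0.2240, 0.1560, 0.1340, 0.1620]
t=3: π = [0.1458, 0.1766, 0.2292, 0.1558, 0.1324, 0.1602]

π = [0.1458, 0.1766, 0.2292, 0.1558, 0.1324, 0.1602]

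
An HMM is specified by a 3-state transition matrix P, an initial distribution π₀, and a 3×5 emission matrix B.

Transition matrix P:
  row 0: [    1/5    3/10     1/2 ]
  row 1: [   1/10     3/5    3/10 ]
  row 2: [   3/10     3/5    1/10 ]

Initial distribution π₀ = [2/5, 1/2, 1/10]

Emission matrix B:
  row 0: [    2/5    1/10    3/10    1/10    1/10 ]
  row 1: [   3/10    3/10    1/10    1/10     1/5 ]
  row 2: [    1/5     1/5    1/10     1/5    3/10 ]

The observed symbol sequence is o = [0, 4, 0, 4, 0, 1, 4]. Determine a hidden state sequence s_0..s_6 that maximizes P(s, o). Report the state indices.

path = [0, 2, 1, 1, 1, 1, 1]

t=0: δ = [1.600e-01, 1.500e-01, 2.000e-02]  (obs o_0=0)
t=1: δ = [3.200e-03, 1.800e-02, 2.400e-02]  ψ = [0, 1, 0]  (obs o_1=4)
t=2: δ = [2.880e-03, 4.320e-03, 1.080e-03]  ψ = [2, 2, 1]  (obs o_2=0)
t=3: δ = [5.760e-05, 5.184e-04, 4.320e-04]  ψ = [0, 1, 0]  (obs o_3=4)
t=4: δ = [5.184e-05, 9.331e-05, 3.110e-05]  ψ = [2, 1, 1]  (obs o_4=0)
t=5: δ = [1.037e-06, 1.680e-05, 5.599e-06]  ψ = [0, 1, 1]  (obs o_5=1)
t=6: δ = [1.680e-07, 2.016e-06, 1.512e-06]  ψ = [1, 1, 1]  (obs o_6=4)
backtrack: best end state = 1; path = [0, 2, 1, 1, 1, 1, 1]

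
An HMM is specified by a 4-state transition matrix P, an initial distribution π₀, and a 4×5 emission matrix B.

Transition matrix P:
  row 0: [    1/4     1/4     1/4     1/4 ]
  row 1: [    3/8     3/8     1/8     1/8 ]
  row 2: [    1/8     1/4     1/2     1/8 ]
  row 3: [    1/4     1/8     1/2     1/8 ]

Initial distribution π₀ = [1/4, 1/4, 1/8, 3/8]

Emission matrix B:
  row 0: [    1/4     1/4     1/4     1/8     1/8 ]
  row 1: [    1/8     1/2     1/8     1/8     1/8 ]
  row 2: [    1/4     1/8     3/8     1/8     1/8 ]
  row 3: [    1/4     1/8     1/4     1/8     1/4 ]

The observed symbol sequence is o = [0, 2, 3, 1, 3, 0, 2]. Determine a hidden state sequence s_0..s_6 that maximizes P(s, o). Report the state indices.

path = [3, 2, 2, 2, 2, 2, 2]

t=0: δ = [6.250e-02, 3.125e-02, 3.125e-02, 9.375e-02]  (obs o_0=0)
t=1: δ = [5.859e-03, 1.953e-03, 1.758e-02, 3.906e-03]  ψ = [3, 0, 3, 0]  (obs o_1=2)
t=2: δ = [2.747e-04, 5.493e-04, 1.099e-03, 2.747e-04]  ψ = [2, 2, 2, 2]  (obs o_2=3)
t=3: δ = [5.150e-05, 1.373e-04, 6.866e-05, 1.717e-05]  ψ = [1, 2, 2, 2]  (obs o_3=1)
t=4: δ = [6.437e-06, 6.437e-06, 4.292e-06, 2.146e-06]  ψ = [1, 1, 2, 1]  (obs o_4=3)
t=5: δ = [6.035e-07, 3.017e-07, 5.364e-07, 4.023e-07]  ψ = [1, 1, 2, 0]  (obs o_5=0)
t=6: δ = [3.772e-08, 1.886e-08, 1.006e-07, 3.772e-08]  ψ = [0, 0, 2, 0]  (obs o_6=2)
backtrack: best end state = 2; path = [3, 2, 2, 2, 2, 2, 2]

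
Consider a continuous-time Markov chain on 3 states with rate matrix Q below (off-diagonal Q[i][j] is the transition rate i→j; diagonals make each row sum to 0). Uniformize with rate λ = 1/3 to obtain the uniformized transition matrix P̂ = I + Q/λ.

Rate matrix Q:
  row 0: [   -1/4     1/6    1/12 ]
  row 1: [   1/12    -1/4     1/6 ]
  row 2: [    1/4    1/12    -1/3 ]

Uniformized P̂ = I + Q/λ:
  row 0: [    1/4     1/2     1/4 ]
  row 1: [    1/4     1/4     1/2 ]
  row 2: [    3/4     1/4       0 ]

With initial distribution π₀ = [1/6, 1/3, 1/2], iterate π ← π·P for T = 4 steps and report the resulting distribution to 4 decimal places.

t=0: π = [0.1667, 0.3333, 0.5000]
t=1: π = [0.5000, 0.2917, 0.2083]
t=2: π = [0.3542, 0.3750, 0.2708]
t=3: π = [0.3854, 0.3385, 0.2760]
t=4: π = [0.3880, 0.3464, 0.2656]

π = [0.3880, 0.3464, 0.2656]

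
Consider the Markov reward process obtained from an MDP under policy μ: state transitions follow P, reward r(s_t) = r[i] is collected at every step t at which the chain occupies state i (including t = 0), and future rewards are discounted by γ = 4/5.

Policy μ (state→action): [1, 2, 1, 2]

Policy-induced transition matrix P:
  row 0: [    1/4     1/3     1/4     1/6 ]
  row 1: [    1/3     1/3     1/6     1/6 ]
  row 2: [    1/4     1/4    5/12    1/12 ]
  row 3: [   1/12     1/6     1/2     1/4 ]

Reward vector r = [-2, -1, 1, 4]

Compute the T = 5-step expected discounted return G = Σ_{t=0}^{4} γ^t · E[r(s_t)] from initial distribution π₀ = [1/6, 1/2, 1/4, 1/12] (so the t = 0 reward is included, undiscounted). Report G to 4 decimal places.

G = 0.0121

t=0: π = [0.1667, 0.5000, 0.2500, 0.0833], E[r] = -0.2500, γ^t·E[r] = -0.250000, running G = -0.250000
t=1: π = [0.2778, 0.2986, 0.2708, 0.1528], E[r] = 0.0278, γ^t·E[r] = 0.022222, running G = -0.227778
t=2: π = [0.2494, 0.2853, 0.3084, 0.1568], E[r] = 0.1516, γ^t·E[r] = 0.097037, running G = -0.130741
t=3: π = [0.2476, 0.2815, 0.3168, 0.1540], E[r] = 0.1562, γ^t·E[r] = 0.079975, running G = -0.050765
t=4: π = [0.2478, 0.2813, 0.3179, 0.1531], E[r] = 0.1534, γ^t·E[r] = 0.062843, running G = 0.012077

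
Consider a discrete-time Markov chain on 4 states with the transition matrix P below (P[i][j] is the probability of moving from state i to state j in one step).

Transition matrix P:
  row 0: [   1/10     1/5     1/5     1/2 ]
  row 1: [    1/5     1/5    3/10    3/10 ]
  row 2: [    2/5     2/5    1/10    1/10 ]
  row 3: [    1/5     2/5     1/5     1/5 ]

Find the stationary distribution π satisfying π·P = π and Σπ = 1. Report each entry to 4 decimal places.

π = [0.2198, 0.2967, 0.2088, 0.2747]

Balance equations π_j = Σ_i π_i·P[i][j]:
  π_0 = 1/10·π_0 + 1/5·π_1 + 2/5·π_2 + 1/5·π_3
  π_1 = 1/5·π_0 + 1/5·π_1 + 2/5·π_2 + 2/5·π_3
  π_2 = 1/5·π_0 + 3/10·π_1 + 1/10·π_2 + 1/5·π_3
  normalize: π_0 + π_1 + π_2 + π_3 = 1
Solving the linear system gives exactly π = [20/91, 27/91, 19/91, 25/91].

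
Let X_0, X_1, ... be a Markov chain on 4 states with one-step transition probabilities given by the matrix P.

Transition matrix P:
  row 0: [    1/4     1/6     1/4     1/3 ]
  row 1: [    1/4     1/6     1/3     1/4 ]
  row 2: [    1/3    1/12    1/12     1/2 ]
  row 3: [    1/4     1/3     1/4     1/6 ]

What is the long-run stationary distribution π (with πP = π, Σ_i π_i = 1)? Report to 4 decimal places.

π = [0.2690, 0.1983, 0.2285, 0.3042]

Balance equations π_j = Σ_i π_i·P[i][j]:
  π_0 = 1/4·π_0 + 1/4·π_1 + 1/3·π_2 + 1/4·π_3
  π_1 = 1/6·π_0 + 1/6·π_1 + 1/12·π_2 + 1/3·π_3
  π_2 = 1/4·π_0 + 1/3·π_1 + 1/12·π_2 + 1/4·π_3
  normalize: π_0 + π_1 + π_2 + π_3 = 1
Solving the linear system gives exactly π = [643/2390, 237/1195, 273/1195, 727/2390].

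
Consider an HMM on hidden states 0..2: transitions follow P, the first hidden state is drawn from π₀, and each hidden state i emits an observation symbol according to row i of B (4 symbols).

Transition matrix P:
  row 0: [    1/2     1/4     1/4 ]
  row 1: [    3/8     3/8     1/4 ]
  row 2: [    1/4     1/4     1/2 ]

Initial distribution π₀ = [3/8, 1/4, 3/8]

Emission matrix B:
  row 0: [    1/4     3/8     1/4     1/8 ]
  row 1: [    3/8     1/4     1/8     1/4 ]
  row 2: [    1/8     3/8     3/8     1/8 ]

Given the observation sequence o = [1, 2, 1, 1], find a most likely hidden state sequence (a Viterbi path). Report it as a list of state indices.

path = [2, 2, 2, 2]

t=0: δ = [1.406e-01, 6.250e-02, 1.406e-01]  (obs o_0=1)
t=1: δ = [1.758e-02, 4.395e-03, 2.637e-02]  ψ = [0, 0, 2]  (obs o_1=2)
t=2: δ = [3.296e-03, 1.648e-03, 4.944e-03]  ψ = [0, 2, 2]  (obs o_2=1)
t=3: δ = [6.180e-04, 3.090e-04, 9.270e-04]  ψ = [0, 2, 2]  (obs o_3=1)
backtrack: best end state = 2; path = [2, 2, 2, 2]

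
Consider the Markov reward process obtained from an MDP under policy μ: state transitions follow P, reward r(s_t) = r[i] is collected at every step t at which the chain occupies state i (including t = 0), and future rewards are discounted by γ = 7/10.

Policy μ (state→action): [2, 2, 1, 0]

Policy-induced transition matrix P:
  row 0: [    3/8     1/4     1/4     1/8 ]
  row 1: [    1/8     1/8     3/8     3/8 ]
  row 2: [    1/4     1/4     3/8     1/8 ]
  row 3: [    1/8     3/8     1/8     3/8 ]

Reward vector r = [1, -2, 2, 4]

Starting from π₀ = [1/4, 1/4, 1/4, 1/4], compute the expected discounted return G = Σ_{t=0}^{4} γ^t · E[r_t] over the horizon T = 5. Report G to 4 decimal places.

G = 3.5263

t=0: π = [0.2500, 0.2500, 0.2500, 0.2500], E[r] = 1.2500, γ^t·E[r] = 1.250000, running G = 1.250000
t=1: π = [0.2188, 0.2500, 0.2813, 0.2500], E[r] = 1.2813, γ^t·E[r] = 0.896875, running G = 2.146875
t=2: π = [0.2148, 0.2500, 0.2852, 0.2500], E[r] = 1.2852, γ^t·E[r] = 0.629727, running G = 2.776602
t=3: π = [0.2144, 0.2500, 0.2856, 0.2500], E[r] = 1.2856, γ^t·E[r] = 0.440976, running G = 3.217578
t=4: π = [0.2143, 0.2500, 0.2857, 0.2500], E[r] = 1.2857, γ^t·E[r] = 0.308698, running G = 3.526276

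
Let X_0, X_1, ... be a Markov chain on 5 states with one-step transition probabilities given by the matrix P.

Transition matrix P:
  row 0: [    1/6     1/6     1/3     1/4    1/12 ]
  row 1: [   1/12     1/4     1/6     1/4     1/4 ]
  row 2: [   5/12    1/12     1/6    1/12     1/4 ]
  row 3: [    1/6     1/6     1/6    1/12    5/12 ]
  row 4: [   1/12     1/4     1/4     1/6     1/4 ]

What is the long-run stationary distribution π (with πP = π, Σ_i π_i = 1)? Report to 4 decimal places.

Balance equations π_j = Σ_i π_i·P[i][j]:
  π_0 = 1/6·π_0 + 1/12·π_1 + 5/12·π_2 + 1/6·π_3 + 1/12·π_4
  π_1 = 1/6·π_0 + 1/4·π_1 + 1/12·π_2 + 1/6·π_3 + 1/4·π_4
  π_2 = 1/3·π_0 + 1/6·π_1 + 1/6·π_2 + 1/6·π_3 + 1/4·π_4
  π_3 = 1/4·π_0 + 1/4·π_1 + 1/12·π_2 + 1/12·π_3 + 1/6·π_4
  normalize: π_0 + π_1 + π_2 + π_3 + π_4 = 1
Solving the linear system gives exactly π = [1969/10628, 490/2657, 1159/5314, 1759/10628, 1311/5314].

π = [0.1853, 0.1844, 0.2181, 0.1655, 0.2467]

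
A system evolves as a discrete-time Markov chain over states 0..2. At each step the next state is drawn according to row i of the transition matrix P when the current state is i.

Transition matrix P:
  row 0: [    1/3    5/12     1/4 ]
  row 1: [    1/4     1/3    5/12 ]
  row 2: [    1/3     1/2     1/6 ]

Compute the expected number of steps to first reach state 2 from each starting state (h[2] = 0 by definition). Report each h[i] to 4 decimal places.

h = [3.1837, 2.6939, 0.0000]

First-step conditioning: h[2] = 0; for i ≠ 2, h[i] = 1 + Σ_k P[i][k]·h[k].
  h[0] = 1 + 1/3·h[0] + 5/12·h[1]
  h[1] = 1 + 1/4·h[0] + 1/3·h[1]
Solving the 2×2 linear system over states ≠ 2 gives exactly h = [156/49, 132/49, 0] (h[2] = 0 is the target).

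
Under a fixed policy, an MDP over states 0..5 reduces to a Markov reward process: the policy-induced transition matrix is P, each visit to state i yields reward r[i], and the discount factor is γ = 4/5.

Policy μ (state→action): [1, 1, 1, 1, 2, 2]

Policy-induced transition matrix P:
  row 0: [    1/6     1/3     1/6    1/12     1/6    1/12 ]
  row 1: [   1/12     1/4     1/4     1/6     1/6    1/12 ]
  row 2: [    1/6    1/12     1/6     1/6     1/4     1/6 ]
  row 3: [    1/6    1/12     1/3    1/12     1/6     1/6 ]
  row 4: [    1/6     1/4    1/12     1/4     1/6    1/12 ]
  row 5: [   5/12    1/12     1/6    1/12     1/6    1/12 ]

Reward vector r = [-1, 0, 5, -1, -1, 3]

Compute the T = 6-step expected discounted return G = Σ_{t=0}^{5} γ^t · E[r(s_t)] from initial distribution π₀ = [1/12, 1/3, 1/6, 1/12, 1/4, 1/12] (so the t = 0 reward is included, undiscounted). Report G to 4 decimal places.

t=0: π = [0.0833, 0.3333, 0.1667, 0.0833, 0.2500, 0.0833], E[r] = 0.6667, γ^t·E[r] = 0.666667, running G = 0.666667
t=1: π = [0.1597, 0.2014, 0.1875, 0.1667, 0.1806, 0.1042], E[r] = 0.7431, γ^t·E[r] = 0.594444, running G = 1.261111
t=2: π = [0.1759, 0.1869, 0.1962, 0.1458, 0.1823, 0.1128], E[r] = 0.8154, γ^t·E[r] = 0.521852, running G = 1.782963
t=3: π = [0.1793, 0.1889, 0.1914, 0.1456, 0.1830, 0.1118], E[r] = 0.7843, γ^t·E[r] = 0.401580, running G = 2.184543
t=4: π = [0.1789, 0.1901, 0.1914, 0.1455, 0.1826, 0.1114], E[r] = 0.7844, γ^t·E[r] = 0.321274, running G = 2.505817
t=5: π = [0.1787, 0.1902, 0.1915, 0.1456, 0.1826, 0.1114], E[r] = 0.7851, γ^t·E[r] = 0.257265, running G = 2.763082

G = 2.7631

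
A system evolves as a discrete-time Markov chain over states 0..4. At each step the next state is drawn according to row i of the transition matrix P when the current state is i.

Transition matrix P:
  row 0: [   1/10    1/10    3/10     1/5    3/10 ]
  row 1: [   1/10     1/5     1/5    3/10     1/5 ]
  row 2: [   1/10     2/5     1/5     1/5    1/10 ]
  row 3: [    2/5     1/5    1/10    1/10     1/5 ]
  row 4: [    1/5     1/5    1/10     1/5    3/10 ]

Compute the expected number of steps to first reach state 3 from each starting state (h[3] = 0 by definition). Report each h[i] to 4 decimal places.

h = [4.5296, 4.0431, 4.4011, 0.0000, 4.5067]

First-step conditioning: h[3] = 0; for i ≠ 3, h[i] = 1 + Σ_k P[i][k]·h[k].
  h[0] = 1 + 1/10·h[0] + 1/10·h[1] + 3/10·h[2] + 3/10·h[4]
  h[1] = 1 + 1/10·h[0] + 1/5·h[1] + 1/5·h[2] + 1/5·h[4]
  h[2] = 1 + 1/10·h[0] + 2/5·h[1] + 1/5·h[2] + 1/10·h[4]
  h[4] = 1 + 1/5·h[0] + 1/5·h[1] + 1/10·h[2] + 3/10·h[4]
Solving the 4×4 linear system over states ≠ 3 gives exactly h = [9870/2179, 8810/2179, 9590/2179, 0, 9820/2179] (h[3] = 0 is the target).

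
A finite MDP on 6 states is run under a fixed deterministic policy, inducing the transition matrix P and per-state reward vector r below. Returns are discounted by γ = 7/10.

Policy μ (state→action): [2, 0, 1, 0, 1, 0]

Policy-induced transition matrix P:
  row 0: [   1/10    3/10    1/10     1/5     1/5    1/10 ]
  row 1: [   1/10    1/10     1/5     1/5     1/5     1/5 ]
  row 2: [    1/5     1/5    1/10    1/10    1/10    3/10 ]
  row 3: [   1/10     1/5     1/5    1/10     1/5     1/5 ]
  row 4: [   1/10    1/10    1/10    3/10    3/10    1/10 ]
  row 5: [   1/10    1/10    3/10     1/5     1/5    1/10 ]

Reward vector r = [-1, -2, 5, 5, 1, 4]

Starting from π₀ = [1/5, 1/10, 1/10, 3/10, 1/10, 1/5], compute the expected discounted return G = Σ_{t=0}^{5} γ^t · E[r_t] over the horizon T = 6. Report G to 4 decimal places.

G = 6.7262

t=0: π = [0.2000, 0.1000, 0.1000, 0.3000, 0.1000, 0.2000], E[r] = 2.5000, γ^t·E[r] = 2.500000, running G = 2.500000
t=1: π = [0.1100, 0.1800, 0.1800, 0.1700, 0.2000, 0.1600], E[r] = 2.1200, γ^t·E[r] = 1.484000, running G = 3.984000
t=2: π = [0.1180, 0.1570, 0.1670, 0.1850, 0.2020, 0.1710], E[r] = 2.2140, γ^t·E[r] = 1.084860, running G = 5.068860
t=3: π = [0.1167, 0.1588, 0.1684, 0.1850, 0.2035, 0.1676], E[r] = 2.2066, γ^t·E[r] = 0.756864, running G = 5.825724
t=4: π = [0.1168, 0.1587, 0.1679, 0.1850, 0.2035, 0.1681], E[r] = 2.2061, γ^t·E[r] = 0.529685, running G = 6.355408
t=5: π = [0.1168, 0.1587, 0.1680, 0.1851, 0.2036, 0.1679], E[r] = 2.2065, γ^t·E[r] = 0.370839, running G = 6.726247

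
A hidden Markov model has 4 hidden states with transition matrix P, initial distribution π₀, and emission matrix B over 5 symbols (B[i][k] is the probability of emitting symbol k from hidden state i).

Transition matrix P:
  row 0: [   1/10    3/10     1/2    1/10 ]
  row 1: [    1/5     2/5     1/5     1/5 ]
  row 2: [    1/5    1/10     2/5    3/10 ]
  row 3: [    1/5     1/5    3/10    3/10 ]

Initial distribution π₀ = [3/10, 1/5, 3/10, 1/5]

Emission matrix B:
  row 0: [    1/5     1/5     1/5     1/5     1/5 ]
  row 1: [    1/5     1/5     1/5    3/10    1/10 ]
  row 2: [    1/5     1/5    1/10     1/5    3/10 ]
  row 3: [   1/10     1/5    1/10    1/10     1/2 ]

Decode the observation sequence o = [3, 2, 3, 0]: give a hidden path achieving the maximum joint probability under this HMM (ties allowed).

t=0: δ = [6.000e-02, 6.000e-02, 6.000e-02, 2.000e-02]  (obs o_0=3)
t=1: δ = [2.400e-03, 4.800e-03, 3.000e-03, 1.800e-03]  ψ = [1, 1, 0, 2]  (obs o_1=2)
t=2: δ = [1.920e-04, 5.760e-04, 2.400e-04, 9.600e-05]  ψ = [1, 1, 0, 1]  (obs o_2=3)
t=3: δ = [2.304e-05, 4.608e-05, 2.304e-05, 1.152e-05]  ψ = [1, 1, 1, 1]  (obs o_3=0)
backtrack: best end state = 1; path = [1, 1, 1, 1]

path = [1, 1, 1, 1]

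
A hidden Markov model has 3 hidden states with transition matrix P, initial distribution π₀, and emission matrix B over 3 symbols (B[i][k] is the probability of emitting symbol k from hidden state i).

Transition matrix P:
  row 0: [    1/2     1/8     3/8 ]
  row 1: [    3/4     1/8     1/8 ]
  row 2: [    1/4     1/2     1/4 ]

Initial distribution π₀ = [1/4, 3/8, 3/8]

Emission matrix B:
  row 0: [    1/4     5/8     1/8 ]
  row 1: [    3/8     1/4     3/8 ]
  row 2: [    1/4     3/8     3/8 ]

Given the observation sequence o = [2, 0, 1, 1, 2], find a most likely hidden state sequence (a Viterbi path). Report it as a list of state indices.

path = [2, 1, 0, 0, 2]

t=0: δ = [3.125e-02, 1.406e-01, 1.406e-01]  (obs o_0=2)
t=1: δ = [2.637e-02, 2.637e-02, 8.789e-03]  ψ = [1, 2, 2]  (obs o_1=0)
t=2: δ = [1.236e-02, 1.099e-03, 3.708e-03]  ψ = [1, 2, 0]  (obs o_2=1)
t=3: δ = [3.862e-03, 4.635e-04, 1.738e-03]  ψ = [0, 2, 0]  (obs o_3=1)
t=4: δ = [2.414e-04, 3.259e-04, 5.431e-04]  ψ = [0, 2, 0]  (obs o_4=2)
backtrack: best end state = 2; path = [2, 1, 0, 0, 2]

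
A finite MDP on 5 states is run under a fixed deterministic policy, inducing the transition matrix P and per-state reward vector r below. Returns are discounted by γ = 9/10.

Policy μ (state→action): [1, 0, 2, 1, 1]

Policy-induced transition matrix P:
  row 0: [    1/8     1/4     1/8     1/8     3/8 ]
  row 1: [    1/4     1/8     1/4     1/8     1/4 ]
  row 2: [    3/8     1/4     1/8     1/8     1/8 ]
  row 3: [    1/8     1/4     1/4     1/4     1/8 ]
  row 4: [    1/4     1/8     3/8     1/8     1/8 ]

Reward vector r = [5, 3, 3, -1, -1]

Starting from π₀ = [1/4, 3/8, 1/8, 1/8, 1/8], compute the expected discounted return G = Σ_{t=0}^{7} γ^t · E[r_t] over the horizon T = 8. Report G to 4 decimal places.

t=0: π = [0.2500, 0.3750, 0.1250, 0.1250, 0.1250], E[r] = 2.5000, γ^t·E[r] = 2.500000, running G = 2.500000
t=1: π = [0.2188, 0.1875, 0.2188, 0.1406, 0.2344], E[r] = 1.9375, γ^t·E[r] = 1.743750, running G = 4.243750
t=2: π = [0.2324, 0.1973, 0.2246, 0.1426, 0.2031], E[r] = 2.0820, γ^t·E[r] = 1.686445, running G = 5.930195
t=3: π = [0.2312, 0.2000, 0.2183, 0.1428, 0.2078], E[r] = 2.0601, γ^t·E[r] = 1.501783, running G = 7.431978
t=4: π = [0.2305, 0.1990, 0.2198, 0.1429, 0.2078], E[r] = 2.0585, γ^t·E[r] = 1.350563, running G = 8.782541
t=5: π = [0.2308, 0.1991, 0.2197, 0.1429, 0.2075], E[r] = 2.0601, γ^t·E[r] = 1.216485, running G = 9.999026
t=6: π = [0.2308, 0.1992, 0.2196, 0.1429, 0.2076], E[r] = 2.0597, γ^t·E[r] = 1.094612, running G = 11.093637
t=7: π = [0.2308, 0.1992, 0.2197, 0.1429, 0.2076], E[r] = 2.0597, γ^t·E[r] = 0.985167, running G = 12.078804

G = 12.0788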